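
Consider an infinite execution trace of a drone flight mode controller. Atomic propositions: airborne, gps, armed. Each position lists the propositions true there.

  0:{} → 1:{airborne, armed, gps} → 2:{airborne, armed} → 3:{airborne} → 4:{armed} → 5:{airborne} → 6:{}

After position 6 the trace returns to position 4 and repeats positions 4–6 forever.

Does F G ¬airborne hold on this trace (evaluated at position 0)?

No

G ¬airborne is false at every position 0..6, so it never becomes true and F G ¬airborne fails.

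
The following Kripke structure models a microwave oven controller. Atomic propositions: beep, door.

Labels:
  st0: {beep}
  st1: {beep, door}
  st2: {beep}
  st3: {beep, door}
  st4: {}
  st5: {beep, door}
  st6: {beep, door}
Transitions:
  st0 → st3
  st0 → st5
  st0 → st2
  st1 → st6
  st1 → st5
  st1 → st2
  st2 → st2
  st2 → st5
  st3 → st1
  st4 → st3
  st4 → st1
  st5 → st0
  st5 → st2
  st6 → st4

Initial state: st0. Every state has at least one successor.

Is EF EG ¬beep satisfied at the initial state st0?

Violated

States satisfying EG ¬beep: ∅.
States satisfying EF EG ¬beep: ∅.
No suitable path/successor from st0 witnesses the formula.
st0 ∉ Sat(EF EG ¬beep).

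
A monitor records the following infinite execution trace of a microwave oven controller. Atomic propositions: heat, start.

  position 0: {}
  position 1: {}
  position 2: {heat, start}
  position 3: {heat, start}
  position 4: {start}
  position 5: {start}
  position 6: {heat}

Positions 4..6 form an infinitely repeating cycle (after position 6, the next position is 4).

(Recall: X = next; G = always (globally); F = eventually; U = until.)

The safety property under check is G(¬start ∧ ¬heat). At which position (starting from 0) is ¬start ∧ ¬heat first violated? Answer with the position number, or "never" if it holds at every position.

Check ¬start ∧ ¬heat at each position in order: 0 ✓, 1 ✓.
At position 2 the labels are {heat, start}, so ¬start ∧ ¬heat is false there. This is the first violation.

2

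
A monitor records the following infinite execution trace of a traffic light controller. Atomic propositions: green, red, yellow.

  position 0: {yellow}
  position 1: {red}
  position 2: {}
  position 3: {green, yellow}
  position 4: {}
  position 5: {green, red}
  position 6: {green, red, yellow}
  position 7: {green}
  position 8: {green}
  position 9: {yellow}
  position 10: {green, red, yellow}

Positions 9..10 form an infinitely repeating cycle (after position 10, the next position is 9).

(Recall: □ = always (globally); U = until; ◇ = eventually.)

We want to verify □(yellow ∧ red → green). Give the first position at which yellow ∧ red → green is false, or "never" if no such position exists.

yellow ∧ red → green holds at every position 0..10, and those are all the positions the trace ever visits, so the invariant □(yellow ∧ red → green) is never violated.

never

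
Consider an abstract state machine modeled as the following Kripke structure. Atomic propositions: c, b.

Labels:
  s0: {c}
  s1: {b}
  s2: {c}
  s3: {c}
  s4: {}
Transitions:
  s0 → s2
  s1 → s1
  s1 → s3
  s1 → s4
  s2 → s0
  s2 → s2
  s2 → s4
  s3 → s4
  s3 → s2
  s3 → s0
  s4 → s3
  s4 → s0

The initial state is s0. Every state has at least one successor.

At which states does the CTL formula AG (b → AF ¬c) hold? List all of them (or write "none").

States satisfying b → AF ¬c: {s0, s1, s2, s3, s4}.
States satisfying AG (b → AF ¬c): {s0, s1, s2, s3, s4}.

{s0, s1, s2, s3, s4}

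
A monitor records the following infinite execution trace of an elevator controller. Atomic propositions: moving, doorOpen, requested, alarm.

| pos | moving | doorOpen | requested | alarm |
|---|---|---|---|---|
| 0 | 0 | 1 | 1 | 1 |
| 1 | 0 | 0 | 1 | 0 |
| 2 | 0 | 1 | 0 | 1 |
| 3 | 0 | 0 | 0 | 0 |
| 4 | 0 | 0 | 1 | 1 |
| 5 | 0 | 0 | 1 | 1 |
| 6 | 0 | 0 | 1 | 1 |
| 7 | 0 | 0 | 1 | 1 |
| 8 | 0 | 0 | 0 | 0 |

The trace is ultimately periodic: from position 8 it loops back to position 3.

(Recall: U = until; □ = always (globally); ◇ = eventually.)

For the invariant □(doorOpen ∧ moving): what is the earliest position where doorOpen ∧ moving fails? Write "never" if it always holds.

At position 0 the labels are {alarm, doorOpen, requested}, so doorOpen ∧ moving is false there. This is the first violation.

0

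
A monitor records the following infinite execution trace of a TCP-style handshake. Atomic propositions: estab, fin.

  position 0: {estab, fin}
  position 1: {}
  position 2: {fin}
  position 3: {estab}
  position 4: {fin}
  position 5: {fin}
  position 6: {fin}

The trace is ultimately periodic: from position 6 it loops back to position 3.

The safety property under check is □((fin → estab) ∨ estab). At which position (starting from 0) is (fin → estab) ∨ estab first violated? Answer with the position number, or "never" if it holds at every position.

2

Check (fin → estab) ∨ estab at each position in order: 0 ✓, 1 ✓.
At position 2 the labels are {fin}, so (fin → estab) ∨ estab is false there. This is the first violation.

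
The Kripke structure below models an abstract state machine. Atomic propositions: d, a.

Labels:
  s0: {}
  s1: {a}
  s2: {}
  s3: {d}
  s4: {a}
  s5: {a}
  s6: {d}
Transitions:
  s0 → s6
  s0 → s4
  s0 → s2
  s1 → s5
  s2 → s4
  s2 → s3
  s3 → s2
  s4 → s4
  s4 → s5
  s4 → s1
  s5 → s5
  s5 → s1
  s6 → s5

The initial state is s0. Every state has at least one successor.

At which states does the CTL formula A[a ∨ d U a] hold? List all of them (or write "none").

States satisfying a ∨ d: {s1, s3, s4, s5, s6}.
States satisfying a: {s1, s4, s5}.
States satisfying A[a ∨ d U a]: {s1, s4, s5, s6}.

{s1, s4, s5, s6}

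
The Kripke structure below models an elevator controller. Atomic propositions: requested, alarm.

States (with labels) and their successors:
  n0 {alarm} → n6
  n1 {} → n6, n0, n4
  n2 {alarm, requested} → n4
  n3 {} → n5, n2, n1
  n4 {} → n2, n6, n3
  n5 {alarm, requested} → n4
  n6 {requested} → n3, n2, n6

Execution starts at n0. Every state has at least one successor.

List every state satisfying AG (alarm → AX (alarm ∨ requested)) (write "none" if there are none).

States satisfying alarm → AX (alarm ∨ requested): {n0, n1, n3, n4, n6}.
States satisfying AG (alarm → AX (alarm ∨ requested)): ∅.

none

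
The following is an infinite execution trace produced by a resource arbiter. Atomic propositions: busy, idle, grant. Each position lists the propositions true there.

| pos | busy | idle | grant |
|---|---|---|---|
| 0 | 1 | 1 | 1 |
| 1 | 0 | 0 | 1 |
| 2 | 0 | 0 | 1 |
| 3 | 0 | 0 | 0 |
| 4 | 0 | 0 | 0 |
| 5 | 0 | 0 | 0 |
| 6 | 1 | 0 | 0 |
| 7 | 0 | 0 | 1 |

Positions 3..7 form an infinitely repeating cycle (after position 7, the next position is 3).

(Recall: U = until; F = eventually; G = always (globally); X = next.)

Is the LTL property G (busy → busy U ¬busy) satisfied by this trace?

Satisfied

busy → busy U ¬busy holds at every position 0..7, and those are all positions ever visited, so G (busy → busy U ¬busy) holds.
Positions where busy holds: 0, 6.
Check busy U ¬busy at each: 0→ok, 6→ok.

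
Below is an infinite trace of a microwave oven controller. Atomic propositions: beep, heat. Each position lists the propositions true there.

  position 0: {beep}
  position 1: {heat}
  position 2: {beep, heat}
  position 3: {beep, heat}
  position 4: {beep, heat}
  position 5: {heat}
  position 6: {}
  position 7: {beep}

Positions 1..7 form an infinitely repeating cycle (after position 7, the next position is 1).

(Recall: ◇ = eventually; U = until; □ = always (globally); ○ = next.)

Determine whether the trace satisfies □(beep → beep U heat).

beep → beep U heat holds at every position 0..7, and those are all positions ever visited, so □(beep → beep U heat) holds.
Positions where beep holds: 0, 2, 3, 4, 7.
Check beep U heat at each: 0→ok, 2→ok, 3→ok, 4→ok, 7→ok.

Satisfied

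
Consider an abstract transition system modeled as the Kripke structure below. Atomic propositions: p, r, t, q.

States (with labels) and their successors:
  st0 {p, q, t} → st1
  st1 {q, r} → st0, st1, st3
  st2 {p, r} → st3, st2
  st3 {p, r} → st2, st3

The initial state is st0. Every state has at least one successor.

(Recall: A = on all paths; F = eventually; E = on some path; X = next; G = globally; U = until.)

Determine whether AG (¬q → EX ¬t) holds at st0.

Holds

States satisfying ¬q → EX ¬t: {st0, st1, st2, st3}.
States satisfying AG (¬q → EX ¬t): {st0, st1, st2, st3}.
Every state reachable from st0 satisfies ¬q → EX ¬t.
st0 ∈ Sat(AG (¬q → EX ¬t)).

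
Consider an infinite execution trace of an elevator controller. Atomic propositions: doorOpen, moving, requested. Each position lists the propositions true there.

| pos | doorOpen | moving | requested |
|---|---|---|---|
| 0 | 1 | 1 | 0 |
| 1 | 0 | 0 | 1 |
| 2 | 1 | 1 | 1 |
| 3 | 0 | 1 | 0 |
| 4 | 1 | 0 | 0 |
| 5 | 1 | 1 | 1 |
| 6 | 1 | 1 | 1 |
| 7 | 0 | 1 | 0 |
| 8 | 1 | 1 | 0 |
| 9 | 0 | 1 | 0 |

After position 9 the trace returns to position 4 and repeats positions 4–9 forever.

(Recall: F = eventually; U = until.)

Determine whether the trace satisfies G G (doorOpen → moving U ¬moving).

G (doorOpen → moving U ¬moving) holds at every position 0..9, and those are all positions ever visited, so G G (doorOpen → moving U ¬moving) holds.

Holds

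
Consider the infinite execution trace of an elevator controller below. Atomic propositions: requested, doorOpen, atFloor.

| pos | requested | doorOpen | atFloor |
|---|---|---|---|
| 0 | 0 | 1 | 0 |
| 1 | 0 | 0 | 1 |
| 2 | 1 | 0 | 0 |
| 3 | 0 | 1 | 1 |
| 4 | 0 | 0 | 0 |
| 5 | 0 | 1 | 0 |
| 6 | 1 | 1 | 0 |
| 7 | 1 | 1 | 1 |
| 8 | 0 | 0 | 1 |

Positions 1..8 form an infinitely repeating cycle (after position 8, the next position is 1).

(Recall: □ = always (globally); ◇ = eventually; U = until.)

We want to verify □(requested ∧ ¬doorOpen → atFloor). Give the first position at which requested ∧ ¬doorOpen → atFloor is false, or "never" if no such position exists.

2

Check requested ∧ ¬doorOpen → atFloor at each position in order: 0 ✓, 1 ✓.
At position 2 the labels are {requested}, so requested ∧ ¬doorOpen → atFloor is false there. This is the first violation.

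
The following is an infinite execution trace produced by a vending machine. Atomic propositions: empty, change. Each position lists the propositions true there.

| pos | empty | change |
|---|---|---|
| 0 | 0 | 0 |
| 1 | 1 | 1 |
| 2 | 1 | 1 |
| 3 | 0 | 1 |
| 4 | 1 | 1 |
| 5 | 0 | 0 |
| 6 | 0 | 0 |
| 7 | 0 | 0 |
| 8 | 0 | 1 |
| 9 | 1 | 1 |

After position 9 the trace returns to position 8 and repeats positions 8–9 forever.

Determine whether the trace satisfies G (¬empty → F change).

Yes

¬empty → F change holds at every position 0..9, and those are all positions ever visited, so G (¬empty → F change) holds.
Positions where ¬empty holds: 0, 3, 5, 6, 7, 8.
Check F change at each: 0→ok, 3→ok, 5→ok, 6→ok, 7→ok, 8→ok.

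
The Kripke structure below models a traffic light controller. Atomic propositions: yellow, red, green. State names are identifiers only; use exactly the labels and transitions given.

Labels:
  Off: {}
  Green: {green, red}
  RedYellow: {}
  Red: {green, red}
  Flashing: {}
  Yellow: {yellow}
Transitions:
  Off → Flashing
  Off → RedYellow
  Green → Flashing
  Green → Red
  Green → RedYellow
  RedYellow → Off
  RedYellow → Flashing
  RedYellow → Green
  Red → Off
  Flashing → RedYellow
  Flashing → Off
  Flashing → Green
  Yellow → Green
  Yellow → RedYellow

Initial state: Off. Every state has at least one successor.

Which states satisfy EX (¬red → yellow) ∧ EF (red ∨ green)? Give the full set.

{Green, RedYellow, Flashing, Yellow}

States satisfying ¬red → yellow: {Green, Red, Yellow}.
States satisfying EX (¬red → yellow): {Green, RedYellow, Flashing, Yellow}.
States satisfying red ∨ green: {Green, Red}.
States satisfying EF (red ∨ green): {Off, Green, RedYellow, Red, Flashing, Yellow}.
States satisfying EX (¬red → yellow) ∧ EF (red ∨ green): {Green, RedYellow, Flashing, Yellow}.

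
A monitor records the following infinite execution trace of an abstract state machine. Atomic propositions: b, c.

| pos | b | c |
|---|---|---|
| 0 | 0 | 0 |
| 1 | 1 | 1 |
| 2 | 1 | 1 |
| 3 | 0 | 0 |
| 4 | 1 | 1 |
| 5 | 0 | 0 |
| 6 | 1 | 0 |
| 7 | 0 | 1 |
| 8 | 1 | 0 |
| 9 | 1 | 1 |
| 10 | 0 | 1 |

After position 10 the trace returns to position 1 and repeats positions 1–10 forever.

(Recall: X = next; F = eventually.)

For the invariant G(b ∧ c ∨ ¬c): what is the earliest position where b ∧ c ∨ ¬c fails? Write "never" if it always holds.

Check b ∧ c ∨ ¬c at each position in order: 0 ✓, 1 ✓, 2 ✓, 3 ✓, 4 ✓, 5 ✓, 6 ✓.
At position 7 the labels are {c}, so b ∧ c ∨ ¬c is false there. This is the first violation.

7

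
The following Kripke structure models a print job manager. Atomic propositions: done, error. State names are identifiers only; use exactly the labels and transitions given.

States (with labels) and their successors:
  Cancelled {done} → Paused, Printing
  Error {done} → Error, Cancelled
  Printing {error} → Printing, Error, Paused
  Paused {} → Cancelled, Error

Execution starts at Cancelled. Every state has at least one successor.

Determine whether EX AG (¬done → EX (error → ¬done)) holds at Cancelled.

States satisfying AG (¬done → EX (error → ¬done)): {Cancelled, Error, Printing, Paused}.
States satisfying EX AG (¬done → EX (error → ¬done)): {Cancelled, Error, Printing, Paused}.
Cancelled ∈ Sat(EX AG (¬done → EX (error → ¬done))).

Yes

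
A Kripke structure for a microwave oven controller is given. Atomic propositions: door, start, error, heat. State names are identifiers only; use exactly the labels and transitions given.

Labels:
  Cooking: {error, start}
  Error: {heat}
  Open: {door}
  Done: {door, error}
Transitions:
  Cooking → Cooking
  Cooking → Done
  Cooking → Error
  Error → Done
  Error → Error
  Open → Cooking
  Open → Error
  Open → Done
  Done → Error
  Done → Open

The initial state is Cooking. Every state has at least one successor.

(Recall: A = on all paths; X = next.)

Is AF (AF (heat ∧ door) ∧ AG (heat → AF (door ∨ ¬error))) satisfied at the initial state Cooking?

States satisfying AF (heat ∧ door) ∧ AG (heat → AF (door ∨ ¬error)): ∅.
States satisfying AF (AF (heat ∧ door) ∧ AG (heat → AF (door ∨ ¬error))): ∅.
There is a path from Cooking along which AF (heat ∧ door) ∧ AG (heat → AF (door ∨ ¬error)) never holds.
Cooking ∉ Sat(AF (AF (heat ∧ door) ∧ AG (heat → AF (door ∨ ¬error)))).

No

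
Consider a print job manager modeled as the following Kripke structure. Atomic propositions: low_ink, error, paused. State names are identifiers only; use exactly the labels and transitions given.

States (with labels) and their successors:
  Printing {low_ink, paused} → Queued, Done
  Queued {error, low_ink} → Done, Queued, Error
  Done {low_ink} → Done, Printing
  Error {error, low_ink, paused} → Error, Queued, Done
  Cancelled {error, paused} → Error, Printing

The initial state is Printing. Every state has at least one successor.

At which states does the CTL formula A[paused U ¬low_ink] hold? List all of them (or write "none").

{Cancelled}

States satisfying paused: {Printing, Error, Cancelled}.
States satisfying ¬low_ink: {Cancelled}.
States satisfying A[paused U ¬low_ink]: {Cancelled}.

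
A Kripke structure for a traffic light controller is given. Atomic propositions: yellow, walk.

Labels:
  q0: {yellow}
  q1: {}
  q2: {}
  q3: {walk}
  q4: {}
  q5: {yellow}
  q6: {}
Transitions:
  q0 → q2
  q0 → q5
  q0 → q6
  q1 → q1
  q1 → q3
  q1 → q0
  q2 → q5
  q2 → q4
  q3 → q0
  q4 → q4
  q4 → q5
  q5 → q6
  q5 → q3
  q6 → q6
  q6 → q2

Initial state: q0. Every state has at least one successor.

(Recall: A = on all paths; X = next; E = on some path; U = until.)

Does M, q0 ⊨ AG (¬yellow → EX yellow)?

Does not hold

States satisfying ¬yellow → EX yellow: {q0, q1, q2, q3, q4, q5}.
States satisfying AG (¬yellow → EX yellow): ∅.
q6 is reachable from q0 and violates ¬yellow → EX yellow, so AG fails at q0.
q0 ∉ Sat(AG (¬yellow → EX yellow)).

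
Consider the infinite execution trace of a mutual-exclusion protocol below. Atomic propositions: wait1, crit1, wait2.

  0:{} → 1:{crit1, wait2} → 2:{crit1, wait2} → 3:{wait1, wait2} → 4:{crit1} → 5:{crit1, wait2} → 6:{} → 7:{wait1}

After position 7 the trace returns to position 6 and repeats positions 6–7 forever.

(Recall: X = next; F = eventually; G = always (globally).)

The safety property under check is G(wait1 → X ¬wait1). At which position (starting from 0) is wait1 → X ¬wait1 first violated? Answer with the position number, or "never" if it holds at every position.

never

wait1 → X ¬wait1 holds at every position 0..7, and those are all the positions the trace ever visits, so the invariant G(wait1 → X ¬wait1) is never violated.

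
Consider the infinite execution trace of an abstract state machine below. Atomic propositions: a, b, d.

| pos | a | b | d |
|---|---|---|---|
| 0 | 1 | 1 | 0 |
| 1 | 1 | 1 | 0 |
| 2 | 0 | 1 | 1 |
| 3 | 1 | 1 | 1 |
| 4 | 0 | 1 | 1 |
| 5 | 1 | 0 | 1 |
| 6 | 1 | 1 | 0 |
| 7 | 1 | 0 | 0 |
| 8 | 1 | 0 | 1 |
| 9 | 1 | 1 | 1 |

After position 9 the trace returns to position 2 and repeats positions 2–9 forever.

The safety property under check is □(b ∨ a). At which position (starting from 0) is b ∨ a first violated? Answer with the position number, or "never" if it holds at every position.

b ∨ a holds at every position 0..9, and those are all the positions the trace ever visits, so the invariant □(b ∨ a) is never violated.

never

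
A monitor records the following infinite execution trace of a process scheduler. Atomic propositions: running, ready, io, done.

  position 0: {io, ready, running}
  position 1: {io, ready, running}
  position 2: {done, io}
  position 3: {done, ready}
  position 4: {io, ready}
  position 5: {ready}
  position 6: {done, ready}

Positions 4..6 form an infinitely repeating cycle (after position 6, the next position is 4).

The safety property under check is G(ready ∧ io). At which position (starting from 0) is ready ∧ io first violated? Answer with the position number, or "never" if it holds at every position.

Check ready ∧ io at each position in order: 0 ✓, 1 ✓.
At position 2 the labels are {done, io}, so ready ∧ io is false there. This is the first violation.

2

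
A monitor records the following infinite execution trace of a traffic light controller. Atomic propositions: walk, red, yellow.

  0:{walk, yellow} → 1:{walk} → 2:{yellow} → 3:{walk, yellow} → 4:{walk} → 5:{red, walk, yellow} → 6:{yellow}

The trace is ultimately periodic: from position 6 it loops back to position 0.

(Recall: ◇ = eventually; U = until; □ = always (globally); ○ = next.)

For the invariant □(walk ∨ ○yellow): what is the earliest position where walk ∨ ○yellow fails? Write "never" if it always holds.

never

walk ∨ ○yellow holds at every position 0..6, and those are all the positions the trace ever visits, so the invariant □(walk ∨ ○yellow) is never violated.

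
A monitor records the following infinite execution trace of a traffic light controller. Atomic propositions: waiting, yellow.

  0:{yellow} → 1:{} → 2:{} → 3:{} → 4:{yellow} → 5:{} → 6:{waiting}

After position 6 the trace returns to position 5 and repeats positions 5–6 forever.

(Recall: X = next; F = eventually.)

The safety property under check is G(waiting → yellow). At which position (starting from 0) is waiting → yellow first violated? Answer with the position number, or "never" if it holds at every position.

6

Check waiting → yellow at each position in order: 0 ✓, 1 ✓, 2 ✓, 3 ✓, 4 ✓, 5 ✓.
At position 6 the labels are {waiting}, so waiting → yellow is false there. This is the first violation.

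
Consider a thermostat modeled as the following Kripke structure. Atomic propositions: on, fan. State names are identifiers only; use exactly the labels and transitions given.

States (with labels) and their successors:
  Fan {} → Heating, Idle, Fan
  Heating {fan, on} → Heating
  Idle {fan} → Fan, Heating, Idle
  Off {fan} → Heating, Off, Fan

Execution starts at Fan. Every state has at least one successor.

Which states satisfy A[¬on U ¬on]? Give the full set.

States satisfying ¬on: {Fan, Idle, Off}.
States satisfying A[¬on U ¬on]: {Fan, Idle, Off}.

{Fan, Idle, Off}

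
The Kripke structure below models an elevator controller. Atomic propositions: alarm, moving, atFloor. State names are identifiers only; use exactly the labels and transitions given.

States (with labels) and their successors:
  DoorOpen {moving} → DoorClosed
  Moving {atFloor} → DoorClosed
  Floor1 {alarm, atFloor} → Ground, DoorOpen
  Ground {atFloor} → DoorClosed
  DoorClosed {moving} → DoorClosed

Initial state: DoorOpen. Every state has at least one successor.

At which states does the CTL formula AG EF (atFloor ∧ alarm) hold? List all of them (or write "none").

none

States satisfying EF (atFloor ∧ alarm): {Floor1}.
States satisfying AG EF (atFloor ∧ alarm): ∅.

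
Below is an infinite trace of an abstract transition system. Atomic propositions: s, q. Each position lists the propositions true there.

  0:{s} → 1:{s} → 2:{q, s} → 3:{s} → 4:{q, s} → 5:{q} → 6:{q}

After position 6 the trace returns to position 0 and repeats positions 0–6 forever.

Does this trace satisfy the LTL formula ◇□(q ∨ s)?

Yes

□(q ∨ s) holds at position 0, which is reachable from 0, so ◇□(q ∨ s) holds.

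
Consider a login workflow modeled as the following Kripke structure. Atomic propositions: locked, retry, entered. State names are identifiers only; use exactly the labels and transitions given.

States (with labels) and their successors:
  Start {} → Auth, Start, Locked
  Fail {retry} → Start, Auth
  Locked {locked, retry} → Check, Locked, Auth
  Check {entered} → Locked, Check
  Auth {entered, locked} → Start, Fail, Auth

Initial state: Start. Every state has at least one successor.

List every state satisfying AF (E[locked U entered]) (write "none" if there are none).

States satisfying E[locked U entered]: {Locked, Check, Auth}.
States satisfying AF (E[locked U entered]): {Locked, Check, Auth}.

{Locked, Check, Auth}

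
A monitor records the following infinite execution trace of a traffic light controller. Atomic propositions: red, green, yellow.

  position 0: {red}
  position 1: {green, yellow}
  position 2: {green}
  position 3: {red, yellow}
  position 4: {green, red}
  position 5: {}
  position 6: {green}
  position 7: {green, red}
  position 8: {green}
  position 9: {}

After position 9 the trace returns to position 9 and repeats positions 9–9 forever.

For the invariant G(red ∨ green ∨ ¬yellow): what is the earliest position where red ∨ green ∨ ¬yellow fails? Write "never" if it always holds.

red ∨ green ∨ ¬yellow holds at every position 0..9, and those are all the positions the trace ever visits, so the invariant G(red ∨ green ∨ ¬yellow) is never violated.

never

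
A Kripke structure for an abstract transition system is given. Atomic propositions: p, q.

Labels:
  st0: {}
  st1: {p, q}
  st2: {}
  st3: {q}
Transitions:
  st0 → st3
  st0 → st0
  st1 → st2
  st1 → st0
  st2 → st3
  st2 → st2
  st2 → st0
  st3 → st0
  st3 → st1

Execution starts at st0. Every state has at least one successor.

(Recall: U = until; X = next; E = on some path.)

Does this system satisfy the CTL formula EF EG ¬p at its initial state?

Holds

States satisfying EG ¬p: {st0, st2, st3}.
States satisfying EF EG ¬p: {st0, st1, st2, st3}.
Some path from st0 reaches a state where EG ¬p holds.
st0 ∈ Sat(EF EG ¬p).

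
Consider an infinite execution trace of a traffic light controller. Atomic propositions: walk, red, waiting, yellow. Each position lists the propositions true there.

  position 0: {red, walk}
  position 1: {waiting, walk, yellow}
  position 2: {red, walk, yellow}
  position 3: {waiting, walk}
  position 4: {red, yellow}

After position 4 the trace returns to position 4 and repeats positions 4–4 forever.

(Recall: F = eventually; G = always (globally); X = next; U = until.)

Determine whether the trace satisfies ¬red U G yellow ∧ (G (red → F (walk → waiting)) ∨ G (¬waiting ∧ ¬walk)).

Walking from position 0: at position 0, G yellow has not yet held and ¬red fails, so ¬red U G yellow is false.
At position 0: ¬red U G yellow is false; G (red → F (walk → waiting)) ∨ G (¬waiting ∧ ¬walk) is true; so ¬red U G yellow ∧ (G (red → F (walk → waiting)) ∨ G (¬waiting ∧ ¬walk)) is false.

No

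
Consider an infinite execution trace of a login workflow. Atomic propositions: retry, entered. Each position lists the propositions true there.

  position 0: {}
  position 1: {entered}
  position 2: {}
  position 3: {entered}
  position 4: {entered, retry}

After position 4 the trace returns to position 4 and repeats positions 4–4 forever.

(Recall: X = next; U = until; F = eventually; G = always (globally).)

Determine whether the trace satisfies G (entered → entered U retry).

entered → entered U retry must hold at every position from 0 onward. It fails at position 1, so G (entered → entered U retry) is false.
Positions where entered holds: 1, 3, 4.
Check entered U retry at each: 1→fails, 3→ok, 4→ok.

No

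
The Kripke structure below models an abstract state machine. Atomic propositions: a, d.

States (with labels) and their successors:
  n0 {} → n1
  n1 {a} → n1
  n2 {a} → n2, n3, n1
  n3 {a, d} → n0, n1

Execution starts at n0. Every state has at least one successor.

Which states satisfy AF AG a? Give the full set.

{n0, n1, n3}

States satisfying AG a: {n1}.
States satisfying AF AG a: {n0, n1, n3}.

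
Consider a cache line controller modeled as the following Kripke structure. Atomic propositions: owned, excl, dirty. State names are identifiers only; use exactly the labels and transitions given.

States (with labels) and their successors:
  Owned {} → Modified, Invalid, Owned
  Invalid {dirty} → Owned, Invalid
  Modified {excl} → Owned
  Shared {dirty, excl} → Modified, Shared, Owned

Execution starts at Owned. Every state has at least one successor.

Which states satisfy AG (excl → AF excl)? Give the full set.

States satisfying excl → AF excl: {Owned, Invalid, Modified, Shared}.
States satisfying AG (excl → AF excl): {Owned, Invalid, Modified, Shared}.

{Owned, Invalid, Modified, Shared}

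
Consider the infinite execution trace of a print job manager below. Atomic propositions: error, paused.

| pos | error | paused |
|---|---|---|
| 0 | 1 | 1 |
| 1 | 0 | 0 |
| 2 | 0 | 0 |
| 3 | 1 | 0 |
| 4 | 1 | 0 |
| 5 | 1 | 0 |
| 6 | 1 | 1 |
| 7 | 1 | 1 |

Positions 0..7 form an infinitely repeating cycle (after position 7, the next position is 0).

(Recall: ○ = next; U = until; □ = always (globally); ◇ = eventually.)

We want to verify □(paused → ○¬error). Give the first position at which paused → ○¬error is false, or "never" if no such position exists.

Check paused → ○¬error at each position in order: 0 ✓, 1 ✓, 2 ✓, 3 ✓, 4 ✓, 5 ✓.
At position 6 the labels are {error, paused} and the next position 7 has {error, paused}, so paused → ○¬error is false there. This is the first violation.

6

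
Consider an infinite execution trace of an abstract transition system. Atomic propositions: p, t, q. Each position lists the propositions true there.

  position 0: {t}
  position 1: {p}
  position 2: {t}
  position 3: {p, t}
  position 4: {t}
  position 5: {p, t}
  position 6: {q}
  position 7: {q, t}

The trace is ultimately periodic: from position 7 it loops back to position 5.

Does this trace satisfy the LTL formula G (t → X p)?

Does not hold

t → X p must hold at every position from 0 onward. It fails at position 3, so G (t → X p) is false.
Positions where t holds: 0, 2, 3, 4, 5, 7.
Check X p at each: 0→ok, 2→ok, 3→fails, 4→ok, 5→fails, 7→ok.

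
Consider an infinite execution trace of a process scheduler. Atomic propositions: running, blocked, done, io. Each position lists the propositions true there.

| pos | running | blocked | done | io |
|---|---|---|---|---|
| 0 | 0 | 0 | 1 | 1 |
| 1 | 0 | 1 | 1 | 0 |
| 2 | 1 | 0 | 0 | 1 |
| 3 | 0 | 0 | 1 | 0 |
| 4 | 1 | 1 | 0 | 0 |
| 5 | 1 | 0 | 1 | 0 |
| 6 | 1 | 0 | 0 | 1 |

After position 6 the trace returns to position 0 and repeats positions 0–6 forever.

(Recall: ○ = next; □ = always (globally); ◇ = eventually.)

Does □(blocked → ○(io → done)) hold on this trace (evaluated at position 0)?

Violated

blocked → ○(io → done) must hold at every position from 0 onward. It fails at position 1, so □(blocked → ○(io → done)) is false.
Positions where blocked holds: 1, 4.
Check ○(io → done) at each: 1→fails, 4→ok.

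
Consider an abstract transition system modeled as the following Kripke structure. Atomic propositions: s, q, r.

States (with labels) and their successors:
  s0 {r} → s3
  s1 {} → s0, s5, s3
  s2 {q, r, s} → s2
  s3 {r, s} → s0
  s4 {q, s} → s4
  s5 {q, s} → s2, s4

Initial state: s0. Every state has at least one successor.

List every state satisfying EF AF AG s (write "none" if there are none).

States satisfying AF AG s: {s2, s4, s5}.
States satisfying EF AF AG s: {s1, s2, s4, s5}.

{s1, s2, s4, s5}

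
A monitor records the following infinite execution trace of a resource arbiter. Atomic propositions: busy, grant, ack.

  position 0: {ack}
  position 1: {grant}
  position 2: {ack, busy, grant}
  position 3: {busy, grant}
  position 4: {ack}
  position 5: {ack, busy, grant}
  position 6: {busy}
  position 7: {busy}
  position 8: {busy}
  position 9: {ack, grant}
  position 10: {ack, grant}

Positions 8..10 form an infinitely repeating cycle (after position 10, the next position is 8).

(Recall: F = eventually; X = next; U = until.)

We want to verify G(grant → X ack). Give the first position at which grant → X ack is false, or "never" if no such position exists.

2

Check grant → X ack at each position in order: 0 ✓, 1 ✓.
At position 2 the labels are {ack, busy, grant} and the next position 3 has {busy, grant}, so grant → X ack is false there. This is the first violation.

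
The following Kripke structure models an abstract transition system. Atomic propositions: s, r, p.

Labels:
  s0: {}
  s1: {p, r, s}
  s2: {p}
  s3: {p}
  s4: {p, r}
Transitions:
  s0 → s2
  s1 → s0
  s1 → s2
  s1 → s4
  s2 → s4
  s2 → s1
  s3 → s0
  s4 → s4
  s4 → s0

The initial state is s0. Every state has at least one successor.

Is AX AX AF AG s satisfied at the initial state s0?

No

States satisfying AX AF AG s: ∅.
States satisfying AX AX AF AG s: ∅.
s0 ∉ Sat(AX AX AF AG s).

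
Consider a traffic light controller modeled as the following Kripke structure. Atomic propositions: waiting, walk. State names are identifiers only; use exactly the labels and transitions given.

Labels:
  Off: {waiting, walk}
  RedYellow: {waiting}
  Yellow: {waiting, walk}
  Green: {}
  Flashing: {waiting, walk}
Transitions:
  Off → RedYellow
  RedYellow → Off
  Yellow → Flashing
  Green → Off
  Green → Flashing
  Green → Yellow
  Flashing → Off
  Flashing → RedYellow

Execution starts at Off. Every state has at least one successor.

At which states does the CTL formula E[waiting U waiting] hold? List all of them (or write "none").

{Off, RedYellow, Yellow, Flashing}

States satisfying waiting: {Off, RedYellow, Yellow, Flashing}.
States satisfying E[waiting U waiting]: {Off, RedYellow, Yellow, Flashing}.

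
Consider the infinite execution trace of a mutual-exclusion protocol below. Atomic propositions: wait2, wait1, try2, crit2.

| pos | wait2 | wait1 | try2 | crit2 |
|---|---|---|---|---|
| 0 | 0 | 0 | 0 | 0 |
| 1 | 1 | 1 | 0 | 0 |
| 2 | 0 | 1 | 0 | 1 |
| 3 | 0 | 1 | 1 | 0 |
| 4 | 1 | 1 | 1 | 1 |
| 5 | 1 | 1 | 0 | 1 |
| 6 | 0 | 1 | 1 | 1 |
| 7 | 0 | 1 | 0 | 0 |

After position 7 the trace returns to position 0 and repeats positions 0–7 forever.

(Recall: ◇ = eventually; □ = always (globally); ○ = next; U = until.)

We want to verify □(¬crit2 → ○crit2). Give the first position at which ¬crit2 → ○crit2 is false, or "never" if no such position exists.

0

At position 0 the labels are {} and the next position 1 has {wait1, wait2}, so ¬crit2 → ○crit2 is false there. This is the first violation.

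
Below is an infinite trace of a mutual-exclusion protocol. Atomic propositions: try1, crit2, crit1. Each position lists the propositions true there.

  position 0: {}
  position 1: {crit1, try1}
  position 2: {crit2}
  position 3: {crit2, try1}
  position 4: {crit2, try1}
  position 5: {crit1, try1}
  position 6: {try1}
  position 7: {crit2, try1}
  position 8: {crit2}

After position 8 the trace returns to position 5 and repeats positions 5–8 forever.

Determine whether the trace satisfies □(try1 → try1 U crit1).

Violated

try1 → try1 U crit1 must hold at every position from 0 onward. It fails at position 6, so □(try1 → try1 U crit1) is false.
Positions where try1 holds: 1, 3, 4, 5, 6, 7.
Check try1 U crit1 at each: 1→ok, 3→ok, 4→ok, 5→ok, 6→fails, 7→fails.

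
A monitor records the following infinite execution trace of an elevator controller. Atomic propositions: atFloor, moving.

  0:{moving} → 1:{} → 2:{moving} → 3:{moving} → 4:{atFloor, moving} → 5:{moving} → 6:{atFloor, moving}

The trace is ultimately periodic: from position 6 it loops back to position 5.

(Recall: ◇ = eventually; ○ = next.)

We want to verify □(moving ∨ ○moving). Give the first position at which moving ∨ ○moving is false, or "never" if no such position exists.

moving ∨ ○moving holds at every position 0..6, and those are all the positions the trace ever visits, so the invariant □(moving ∨ ○moving) is never violated.

never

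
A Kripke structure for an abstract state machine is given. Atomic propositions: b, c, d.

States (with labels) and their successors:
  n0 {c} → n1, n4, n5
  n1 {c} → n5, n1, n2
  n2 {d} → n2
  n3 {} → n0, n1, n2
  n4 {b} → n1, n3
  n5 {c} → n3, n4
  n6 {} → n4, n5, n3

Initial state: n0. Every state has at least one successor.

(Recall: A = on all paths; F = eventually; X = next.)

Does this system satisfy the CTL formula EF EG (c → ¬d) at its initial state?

Satisfied

States satisfying EG (c → ¬d): {n0, n1, n2, n3, n4, n5, n6}.
States satisfying EF EG (c → ¬d): {n0, n1, n2, n3, n4, n5, n6}.
Some path from n0 reaches a state where EG (c → ¬d) holds.
n0 ∈ Sat(EF EG (c → ¬d)).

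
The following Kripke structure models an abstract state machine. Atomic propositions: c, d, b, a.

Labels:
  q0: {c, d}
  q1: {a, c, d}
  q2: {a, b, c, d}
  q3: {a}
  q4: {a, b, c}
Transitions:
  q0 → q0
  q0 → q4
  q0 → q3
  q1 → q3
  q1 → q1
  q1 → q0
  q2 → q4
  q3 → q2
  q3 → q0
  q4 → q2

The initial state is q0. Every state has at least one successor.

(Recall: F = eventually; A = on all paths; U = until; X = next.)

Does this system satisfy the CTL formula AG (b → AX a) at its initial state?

Yes

States satisfying b → AX a: {q0, q1, q2, q3, q4}.
States satisfying AG (b → AX a): {q0, q1, q2, q3, q4}.
Every state reachable from q0 satisfies b → AX a.
q0 ∈ Sat(AG (b → AX a)).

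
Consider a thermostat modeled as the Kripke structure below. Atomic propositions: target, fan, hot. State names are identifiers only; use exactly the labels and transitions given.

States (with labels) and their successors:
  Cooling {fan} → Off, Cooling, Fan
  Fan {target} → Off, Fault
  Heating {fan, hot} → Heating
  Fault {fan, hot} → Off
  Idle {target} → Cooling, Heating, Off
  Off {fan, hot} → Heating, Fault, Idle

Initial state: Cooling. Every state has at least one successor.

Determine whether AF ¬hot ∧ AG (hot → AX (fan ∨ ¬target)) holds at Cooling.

States satisfying ¬hot: {Cooling, Fan, Idle}.
States satisfying AF ¬hot: {Cooling, Fan, Idle}.
States satisfying hot → AX (fan ∨ ¬target): {Cooling, Fan, Heating, Fault, Idle}.
States satisfying AG (hot → AX (fan ∨ ¬target)): {Heating}.
States satisfying AF ¬hot ∧ AG (hot → AX (fan ∨ ¬target)): ∅.
Cooling ∉ Sat(AF ¬hot ∧ AG (hot → AX (fan ∨ ¬target))).

Does not hold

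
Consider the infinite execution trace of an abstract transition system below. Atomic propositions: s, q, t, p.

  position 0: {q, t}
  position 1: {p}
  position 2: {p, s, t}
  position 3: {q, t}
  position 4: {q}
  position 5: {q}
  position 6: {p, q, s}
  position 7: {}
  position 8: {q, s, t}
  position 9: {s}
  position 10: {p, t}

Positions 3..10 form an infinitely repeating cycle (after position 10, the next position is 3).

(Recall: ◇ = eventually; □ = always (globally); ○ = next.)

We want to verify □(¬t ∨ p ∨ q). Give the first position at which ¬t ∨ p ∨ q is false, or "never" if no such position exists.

¬t ∨ p ∨ q holds at every position 0..10, and those are all the positions the trace ever visits, so the invariant □(¬t ∨ p ∨ q) is never violated.

never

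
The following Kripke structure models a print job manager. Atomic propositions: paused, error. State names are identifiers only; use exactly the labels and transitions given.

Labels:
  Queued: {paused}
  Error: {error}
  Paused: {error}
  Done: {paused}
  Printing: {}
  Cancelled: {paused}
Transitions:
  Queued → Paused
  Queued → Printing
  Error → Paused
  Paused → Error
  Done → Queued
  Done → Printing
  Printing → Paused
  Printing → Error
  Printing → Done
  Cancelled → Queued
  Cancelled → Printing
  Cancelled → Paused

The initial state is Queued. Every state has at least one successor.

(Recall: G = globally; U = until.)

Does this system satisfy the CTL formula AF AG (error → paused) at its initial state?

Does not hold

States satisfying AG (error → paused): ∅.
States satisfying AF AG (error → paused): ∅.
There is a path from Queued along which AG (error → paused) never holds.
Queued ∉ Sat(AF AG (error → paused)).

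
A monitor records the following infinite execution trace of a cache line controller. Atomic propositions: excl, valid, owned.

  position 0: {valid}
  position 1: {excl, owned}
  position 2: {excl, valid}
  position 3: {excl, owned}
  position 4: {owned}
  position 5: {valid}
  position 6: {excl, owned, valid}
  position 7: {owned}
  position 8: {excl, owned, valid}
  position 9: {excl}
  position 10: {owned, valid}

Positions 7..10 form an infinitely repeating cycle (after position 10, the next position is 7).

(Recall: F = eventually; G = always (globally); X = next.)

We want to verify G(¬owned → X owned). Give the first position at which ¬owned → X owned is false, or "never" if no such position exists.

never

¬owned → X owned holds at every position 0..10, and those are all the positions the trace ever visits, so the invariant G(¬owned → X owned) is never violated.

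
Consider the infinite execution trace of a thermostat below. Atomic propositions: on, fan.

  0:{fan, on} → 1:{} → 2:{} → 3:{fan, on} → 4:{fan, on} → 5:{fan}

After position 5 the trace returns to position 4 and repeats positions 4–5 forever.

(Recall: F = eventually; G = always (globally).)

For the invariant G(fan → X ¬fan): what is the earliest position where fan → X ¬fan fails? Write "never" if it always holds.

Check fan → X ¬fan at each position in order: 0 ✓, 1 ✓, 2 ✓.
At position 3 the labels are {fan, on} and the next position 4 has {fan, on}, so fan → X ¬fan is false there. This is the first violation.

3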